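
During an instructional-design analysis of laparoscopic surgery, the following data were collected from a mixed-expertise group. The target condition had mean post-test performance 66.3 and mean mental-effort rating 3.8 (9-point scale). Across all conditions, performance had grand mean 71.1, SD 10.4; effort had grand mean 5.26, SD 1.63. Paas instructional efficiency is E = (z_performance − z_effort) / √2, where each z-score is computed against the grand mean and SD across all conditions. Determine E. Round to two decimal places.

0.31

z_performance = (66.3 − 71.1) / 10.4 = -4.8000 / 10.4 = -0.4615.
z_effort = (3.8 − 5.26) / 1.63 = -1.4600 / 1.63 = -0.8957.
z_P − z_E = -0.4615 − (-0.8957) = 0.4342.
E = 0.4342 / √2 = 0.4342 / 1.41421 = 0.3070 ≈ 0.31.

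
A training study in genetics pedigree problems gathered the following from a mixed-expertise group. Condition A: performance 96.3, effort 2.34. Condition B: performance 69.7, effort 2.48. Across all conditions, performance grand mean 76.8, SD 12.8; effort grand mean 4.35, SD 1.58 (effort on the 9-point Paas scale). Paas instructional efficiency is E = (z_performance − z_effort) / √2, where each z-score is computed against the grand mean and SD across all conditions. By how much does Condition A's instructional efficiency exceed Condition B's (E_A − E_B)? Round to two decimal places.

Condition A: z_P = (96.3 − 76.8)/12.8 = 1.5234; z_E = (2.34 − 4.35)/1.58 = -1.2722; E_A = (1.5234 − (-1.2722))/√2 = 1.9768.
Condition B: z_P = (69.7 − 76.8)/12.8 = -0.5547; z_E = (2.48 − 4.35)/1.58 = -1.1835; E_B = (-0.5547 − (-1.1835))/√2 = 0.4446.
E_A − E_B = 1.9768 − 0.4446 = 1.5322 ≈ 1.53.

1.53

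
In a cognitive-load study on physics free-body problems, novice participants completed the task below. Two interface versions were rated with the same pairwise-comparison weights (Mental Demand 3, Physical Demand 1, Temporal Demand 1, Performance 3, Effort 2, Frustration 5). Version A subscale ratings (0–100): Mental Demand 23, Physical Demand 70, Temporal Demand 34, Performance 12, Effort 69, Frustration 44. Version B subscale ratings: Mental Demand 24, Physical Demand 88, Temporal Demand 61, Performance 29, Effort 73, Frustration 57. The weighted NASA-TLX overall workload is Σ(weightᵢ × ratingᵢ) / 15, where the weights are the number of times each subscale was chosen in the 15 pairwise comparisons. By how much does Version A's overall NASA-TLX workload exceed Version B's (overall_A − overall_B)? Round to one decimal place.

-11.5

Version A weighted sum = 3·23 + 1·70 + 1·34 + 3·12 + 2·69 + 5·44 = 69 + 70 + 34 + 36 + 138 + 220 = 567; overall_A = 567/15 = 37.8000.
Version B weighted sum = 3·24 + 1·88 + 1·61 + 3·29 + 2·73 + 5·57 = 72 + 88 + 61 + 87 + 146 + 285 = 739; overall_B = 739/15 = 49.2667.
Difference = 37.8000 − 49.2667 = -11.4667 ≈ -11.5.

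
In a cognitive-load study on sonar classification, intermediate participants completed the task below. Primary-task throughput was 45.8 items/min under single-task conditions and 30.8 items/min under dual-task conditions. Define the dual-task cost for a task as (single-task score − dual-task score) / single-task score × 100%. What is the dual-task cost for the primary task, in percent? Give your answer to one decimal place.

Cost = (45.8 − 30.8) / 45.8 × 100%
     = 15.0000 / 45.8 × 100% = 32.7511%.
≈ 32.8%.

32.8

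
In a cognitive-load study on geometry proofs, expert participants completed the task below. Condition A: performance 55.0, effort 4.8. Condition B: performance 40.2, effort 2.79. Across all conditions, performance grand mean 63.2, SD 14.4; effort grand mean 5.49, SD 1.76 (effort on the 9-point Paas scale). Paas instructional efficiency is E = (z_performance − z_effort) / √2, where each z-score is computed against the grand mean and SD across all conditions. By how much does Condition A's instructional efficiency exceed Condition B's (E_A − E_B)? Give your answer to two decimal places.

-0.08

Condition A: z_P = (55.0 − 63.2)/14.4 = -0.5694; z_E = (4.8 − 5.49)/1.76 = -0.3920; E_A = (-0.5694 − (-0.3920))/√2 = -0.1254.
Condition B: z_P = (40.2 − 63.2)/14.4 = -1.5972; z_E = (2.79 − 5.49)/1.76 = -1.5341; E_B = (-1.5972 − (-1.5341))/√2 = -0.0446.
E_A − E_B = -0.1254 − (-0.0446) = -0.0808 ≈ -0.08.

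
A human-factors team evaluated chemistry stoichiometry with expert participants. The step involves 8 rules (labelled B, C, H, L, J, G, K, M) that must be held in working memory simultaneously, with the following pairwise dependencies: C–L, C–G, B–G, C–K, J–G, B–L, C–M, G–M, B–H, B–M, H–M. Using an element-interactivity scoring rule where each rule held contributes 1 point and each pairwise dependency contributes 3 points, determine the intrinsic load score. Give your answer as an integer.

Count of rules held simultaneously: 8.
Count of pairwise dependencies listed: 11.
Element contribution: 8 × 1 = 8.
Interaction contribution: 11 × 3 = 33.
Intrinsic load = 8 + 33 = 41.

41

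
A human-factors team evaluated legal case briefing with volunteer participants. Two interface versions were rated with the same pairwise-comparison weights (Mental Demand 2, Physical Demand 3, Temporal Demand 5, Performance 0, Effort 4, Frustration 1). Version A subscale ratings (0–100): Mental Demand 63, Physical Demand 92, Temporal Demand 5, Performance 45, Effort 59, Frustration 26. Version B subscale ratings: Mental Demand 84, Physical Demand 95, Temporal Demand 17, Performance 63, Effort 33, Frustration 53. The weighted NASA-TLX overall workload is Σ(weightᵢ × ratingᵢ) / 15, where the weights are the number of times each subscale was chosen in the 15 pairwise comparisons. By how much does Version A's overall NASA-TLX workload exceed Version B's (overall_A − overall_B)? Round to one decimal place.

Version A weighted sum = 2·63 + 3·92 + 5·5 + 0·45 + 4·59 + 1·26 = 126 + 276 + 25 + 0 + 236 + 26 = 689; overall_A = 689/15 = 45.9333.
Version B weighted sum = 2·84 + 3·95 + 5·17 + 0·63 + 4·33 + 1·53 = 168 + 285 + 85 + 0 + 132 + 53 = 723; overall_B = 723/15 = 48.2000.
Difference = 45.9333 − 48.2000 = -2.2667 ≈ -2.3.

-2.3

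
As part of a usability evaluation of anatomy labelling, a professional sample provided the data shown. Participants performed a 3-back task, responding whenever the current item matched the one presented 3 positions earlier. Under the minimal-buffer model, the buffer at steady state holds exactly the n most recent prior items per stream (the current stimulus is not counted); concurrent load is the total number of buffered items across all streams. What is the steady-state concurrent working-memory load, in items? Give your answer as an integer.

3

The buffer holds the 3 most recent prior items.
Steady-state concurrent load = 3 items.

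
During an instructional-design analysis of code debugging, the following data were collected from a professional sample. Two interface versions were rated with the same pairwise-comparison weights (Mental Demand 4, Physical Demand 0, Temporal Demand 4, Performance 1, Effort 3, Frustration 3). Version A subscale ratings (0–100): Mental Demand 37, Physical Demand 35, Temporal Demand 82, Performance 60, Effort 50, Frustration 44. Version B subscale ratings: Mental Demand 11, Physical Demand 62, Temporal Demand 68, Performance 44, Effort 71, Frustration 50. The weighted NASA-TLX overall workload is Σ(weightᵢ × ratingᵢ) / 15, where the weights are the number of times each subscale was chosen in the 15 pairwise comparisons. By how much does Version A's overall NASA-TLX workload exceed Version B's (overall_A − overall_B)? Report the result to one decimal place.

Version A weighted sum = 4·37 + 0·35 + 4·82 + 1·60 + 3·50 + 3·44 = 148 + 0 + 328 + 60 + 150 + 132 = 818; overall_A = 818/15 = 54.5333.
Version B weighted sum = 4·11 + 0·62 + 4·68 + 1·44 + 3·71 + 3·50 = 44 + 0 + 272 + 44 + 213 + 150 = 723; overall_B = 723/15 = 48.2000.
Difference = 54.5333 − 48.2000 = 6.3333 ≈ 6.3.

6.3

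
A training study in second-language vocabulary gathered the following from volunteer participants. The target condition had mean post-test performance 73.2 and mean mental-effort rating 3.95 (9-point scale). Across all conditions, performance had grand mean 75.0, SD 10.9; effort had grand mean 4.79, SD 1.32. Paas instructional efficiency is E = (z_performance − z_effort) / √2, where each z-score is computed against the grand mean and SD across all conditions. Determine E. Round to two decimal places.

z_performance = (73.2 − 75.0) / 10.9 = -1.8000 / 10.9 = -0.1651.
z_effort = (3.95 − 4.79) / 1.32 = -0.8400 / 1.32 = -0.6364.
z_P − z_E = -0.1651 − (-0.6364) = 0.4713.
E = 0.4713 / √2 = 0.4713 / 1.41421 = 0.3333 ≈ 0.33.

0.33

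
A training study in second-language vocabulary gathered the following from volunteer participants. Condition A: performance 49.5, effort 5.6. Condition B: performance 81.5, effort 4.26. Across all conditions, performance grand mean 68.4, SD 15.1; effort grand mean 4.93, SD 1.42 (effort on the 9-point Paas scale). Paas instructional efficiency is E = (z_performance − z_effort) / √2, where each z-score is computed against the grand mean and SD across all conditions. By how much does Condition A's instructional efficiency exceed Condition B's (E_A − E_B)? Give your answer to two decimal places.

-2.17

Condition A: z_P = (49.5 − 68.4)/15.1 = -1.2517; z_E = (5.6 − 4.93)/1.42 = 0.4718; E_A = (-1.2517 − 0.4718)/√2 = -1.2187.
Condition B: z_P = (81.5 − 68.4)/15.1 = 0.8675; z_E = (4.26 − 4.93)/1.42 = -0.4718; E_B = (0.8675 − (-0.4718))/√2 = 0.9470.
E_A − E_B = -1.2187 − 0.9470 = -2.1657 ≈ -2.17.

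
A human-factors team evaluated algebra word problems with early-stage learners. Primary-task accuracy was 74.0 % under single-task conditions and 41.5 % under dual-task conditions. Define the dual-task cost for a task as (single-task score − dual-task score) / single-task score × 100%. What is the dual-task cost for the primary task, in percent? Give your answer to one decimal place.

43.9

Cost = (74.0 − 41.5) / 74.0 × 100%
     = 32.5000 / 74.0 × 100% = 43.9189%.
≈ 43.9%.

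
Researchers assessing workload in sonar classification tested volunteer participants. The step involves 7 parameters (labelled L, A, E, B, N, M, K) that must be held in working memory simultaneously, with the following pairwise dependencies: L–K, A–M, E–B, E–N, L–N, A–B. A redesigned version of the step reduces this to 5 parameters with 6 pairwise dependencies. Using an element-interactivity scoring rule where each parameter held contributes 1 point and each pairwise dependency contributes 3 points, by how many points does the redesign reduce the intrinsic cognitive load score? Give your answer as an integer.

Original: 7 × 1 + 6 × 3 = 7 + 18 = 25.
Redesigned: 5 × 1 + 6 × 3 = 5 + 18 = 23.
Reduction = 25 − 23 = 2.

2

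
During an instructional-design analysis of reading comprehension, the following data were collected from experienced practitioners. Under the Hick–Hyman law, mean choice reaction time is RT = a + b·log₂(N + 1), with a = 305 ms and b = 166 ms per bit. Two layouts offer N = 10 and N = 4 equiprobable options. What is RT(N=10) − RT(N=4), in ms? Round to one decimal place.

RT(10) = 305 + 166·log₂(11) = 305 + 166·3.4594 = 879.2604 ms.
RT(4) = 305 + 166·log₂(5) = 305 + 166·2.3219 = 690.4354 ms.
Difference = 879.2604 − 690.4354 = 188.8250 ≈ 188.8 ms.

188.8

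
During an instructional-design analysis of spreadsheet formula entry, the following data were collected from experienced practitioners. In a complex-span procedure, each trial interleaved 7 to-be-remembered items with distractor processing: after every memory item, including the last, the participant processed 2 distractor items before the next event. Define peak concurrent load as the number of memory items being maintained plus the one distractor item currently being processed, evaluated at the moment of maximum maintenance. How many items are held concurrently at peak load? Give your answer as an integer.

Maintenance is greatest during the distractor(s) after memory item 7: all 7 memory items are being held.
One distractor item is concurrently being processed.
Peak concurrent load = 7 + 1 = 8 items.

8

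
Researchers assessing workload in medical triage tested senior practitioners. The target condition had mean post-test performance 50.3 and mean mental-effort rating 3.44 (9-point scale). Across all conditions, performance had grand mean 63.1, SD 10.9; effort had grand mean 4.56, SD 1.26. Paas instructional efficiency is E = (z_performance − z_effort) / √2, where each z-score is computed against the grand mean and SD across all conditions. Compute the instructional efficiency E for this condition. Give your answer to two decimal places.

-0.20

z_performance = (50.3 − 63.1) / 10.9 = -12.8000 / 10.9 = -1.1743.
z_effort = (3.44 − 4.56) / 1.26 = -1.1200 / 1.26 = -0.8889.
z_P − z_E = -1.1743 − (-0.8889) = -0.2854.
E = -0.2854 / √2 = -0.2854 / 1.41421 = -0.2018 ≈ -0.20.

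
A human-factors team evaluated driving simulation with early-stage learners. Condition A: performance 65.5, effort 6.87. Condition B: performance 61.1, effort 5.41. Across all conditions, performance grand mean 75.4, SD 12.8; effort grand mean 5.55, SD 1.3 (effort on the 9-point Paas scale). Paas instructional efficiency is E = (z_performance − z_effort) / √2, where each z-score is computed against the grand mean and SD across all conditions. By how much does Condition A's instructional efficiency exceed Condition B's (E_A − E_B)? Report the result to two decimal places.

Condition A: z_P = (65.5 − 75.4)/12.8 = -0.7734; z_E = (6.87 − 5.55)/1.3 = 1.0154; E_A = (-0.7734 − 1.0154)/√2 = -1.2649.
Condition B: z_P = (61.1 − 75.4)/12.8 = -1.1172; z_E = (5.41 − 5.55)/1.3 = -0.1077; E_B = (-1.1172 − (-0.1077))/√2 = -0.7138.
E_A − E_B = -1.2649 − (-0.7138) = -0.5511 ≈ -0.55.

-0.55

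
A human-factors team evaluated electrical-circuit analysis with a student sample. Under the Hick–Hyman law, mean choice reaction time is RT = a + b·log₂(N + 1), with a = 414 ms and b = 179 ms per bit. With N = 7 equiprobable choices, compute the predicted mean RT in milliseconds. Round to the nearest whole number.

951

log₂(7 + 1) = log₂(8) = 3.0000.
RT = 414 + 179 × 3.0000 = 414 + 537.0000 = 951.0000 ms.
≈ 951 ms.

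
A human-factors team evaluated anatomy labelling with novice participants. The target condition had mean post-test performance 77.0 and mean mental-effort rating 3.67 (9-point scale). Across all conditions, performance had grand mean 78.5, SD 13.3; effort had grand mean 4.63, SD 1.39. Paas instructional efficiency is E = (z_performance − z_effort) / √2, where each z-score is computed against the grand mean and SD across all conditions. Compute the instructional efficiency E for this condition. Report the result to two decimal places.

0.41

z_performance = (77.0 − 78.5) / 13.3 = -1.5000 / 13.3 = -0.1128.
z_effort = (3.67 − 4.63) / 1.39 = -0.9600 / 1.39 = -0.6906.
z_P − z_E = -0.1128 − (-0.6906) = 0.5778.
E = 0.5778 / √2 = 0.5778 / 1.41421 = 0.4086 ≈ 0.41.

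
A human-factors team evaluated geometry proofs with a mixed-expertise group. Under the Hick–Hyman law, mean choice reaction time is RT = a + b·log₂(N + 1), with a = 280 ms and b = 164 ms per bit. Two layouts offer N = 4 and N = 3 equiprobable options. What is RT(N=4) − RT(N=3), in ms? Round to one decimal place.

52.8

RT(4) = 280 + 164·log₂(5) = 280 + 164·2.3219 = 660.7916 ms.
RT(3) = 280 + 164·log₂(4) = 280 + 164·2.0000 = 608.0000 ms.
Difference = 660.7916 − 608.0000 = 52.7916 ≈ 52.8 ms.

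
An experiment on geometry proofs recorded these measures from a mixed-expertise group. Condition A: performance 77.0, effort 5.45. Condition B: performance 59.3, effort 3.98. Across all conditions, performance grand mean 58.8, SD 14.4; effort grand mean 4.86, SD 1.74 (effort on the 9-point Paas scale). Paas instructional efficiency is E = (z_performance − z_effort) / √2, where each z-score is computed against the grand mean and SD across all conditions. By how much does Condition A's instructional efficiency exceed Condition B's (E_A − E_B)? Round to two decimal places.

0.27

Condition A: z_P = (77.0 − 58.8)/14.4 = 1.2639; z_E = (5.45 − 4.86)/1.74 = 0.3391; E_A = (1.2639 − 0.3391)/√2 = 0.6539.
Condition B: z_P = (59.3 − 58.8)/14.4 = 0.0347; z_E = (3.98 − 4.86)/1.74 = -0.5057; E_B = (0.0347 − (-0.5057))/√2 = 0.3821.
E_A − E_B = 0.6539 − 0.3821 = 0.2718 ≈ 0.27.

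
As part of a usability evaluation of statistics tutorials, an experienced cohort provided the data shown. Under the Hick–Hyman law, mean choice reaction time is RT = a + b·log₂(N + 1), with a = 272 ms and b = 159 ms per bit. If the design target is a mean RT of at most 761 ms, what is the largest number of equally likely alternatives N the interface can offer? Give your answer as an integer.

7

Set 272 + 159·log₂(N + 1) ≤ 761.
log₂(N + 1) ≤ (761 − 272) / 159 = 3.0755.
N + 1 ≤ 2^3.0755 = 8.4298.
N ≤ 7.4298, so the largest integer N is 7.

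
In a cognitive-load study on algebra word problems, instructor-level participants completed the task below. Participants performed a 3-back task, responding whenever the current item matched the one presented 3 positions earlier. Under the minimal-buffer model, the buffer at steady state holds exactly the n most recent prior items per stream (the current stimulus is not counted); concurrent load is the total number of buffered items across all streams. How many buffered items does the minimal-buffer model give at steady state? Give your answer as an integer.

3

The buffer holds the 3 most recent prior items.
Steady-state concurrent load = 3 items.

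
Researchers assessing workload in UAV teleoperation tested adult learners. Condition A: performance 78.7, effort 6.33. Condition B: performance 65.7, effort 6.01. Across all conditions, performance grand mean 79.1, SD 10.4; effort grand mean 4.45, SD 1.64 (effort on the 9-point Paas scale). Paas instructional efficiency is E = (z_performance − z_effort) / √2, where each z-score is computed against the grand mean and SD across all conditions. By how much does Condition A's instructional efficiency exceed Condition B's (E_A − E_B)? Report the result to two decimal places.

0.75

Condition A: z_P = (78.7 − 79.1)/10.4 = -0.0385; z_E = (6.33 − 4.45)/1.64 = 1.1463; E_A = (-0.0385 − 1.1463)/√2 = -0.8378.
Condition B: z_P = (65.7 − 79.1)/10.4 = -1.2885; z_E = (6.01 − 4.45)/1.64 = 0.9512; E_B = (-1.2885 − 0.9512)/√2 = -1.5837.
E_A − E_B = -0.8378 − (-1.5837) = 0.7459 ≈ 0.75.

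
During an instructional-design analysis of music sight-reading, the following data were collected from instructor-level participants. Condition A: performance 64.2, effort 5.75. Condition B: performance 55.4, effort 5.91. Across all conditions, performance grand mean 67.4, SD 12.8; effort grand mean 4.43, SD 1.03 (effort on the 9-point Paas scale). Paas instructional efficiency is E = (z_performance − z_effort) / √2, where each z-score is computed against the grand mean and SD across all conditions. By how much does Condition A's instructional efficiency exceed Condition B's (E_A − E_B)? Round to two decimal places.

Condition A: z_P = (64.2 − 67.4)/12.8 = -0.2500; z_E = (5.75 − 4.43)/1.03 = 1.2816; E_A = (-0.2500 − 1.2816)/√2 = -1.0830.
Condition B: z_P = (55.4 − 67.4)/12.8 = -0.9375; z_E = (5.91 − 4.43)/1.03 = 1.4369; E_B = (-0.9375 − 1.4369)/√2 = -1.6790.
E_A − E_B = -1.0830 − (-1.6790) = 0.5960 ≈ 0.60.

0.60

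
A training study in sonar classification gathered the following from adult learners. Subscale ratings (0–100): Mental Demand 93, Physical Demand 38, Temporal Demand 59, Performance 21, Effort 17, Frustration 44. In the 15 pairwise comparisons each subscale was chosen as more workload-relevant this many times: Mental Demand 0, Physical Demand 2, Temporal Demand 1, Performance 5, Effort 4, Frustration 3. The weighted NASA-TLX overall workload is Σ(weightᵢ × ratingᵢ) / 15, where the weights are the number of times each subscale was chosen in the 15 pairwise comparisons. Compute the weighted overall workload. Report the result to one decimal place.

The tallies are the weights (they sum to 15).
Weighted sum = 0·93 + 2·38 + 1·59 + 5·21 + 4·17 + 3·44
            = 0 + 76 + 59 + 105 + 68 + 132 = 440.
Overall workload = 440 / 15 = 29.3333 ≈ 29.3.

29.3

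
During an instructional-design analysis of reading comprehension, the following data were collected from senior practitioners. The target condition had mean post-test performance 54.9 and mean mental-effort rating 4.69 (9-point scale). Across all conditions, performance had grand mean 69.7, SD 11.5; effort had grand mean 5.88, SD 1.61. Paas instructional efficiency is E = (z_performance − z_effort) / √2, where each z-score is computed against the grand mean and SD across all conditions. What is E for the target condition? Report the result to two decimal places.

z_performance = (54.9 − 69.7) / 11.5 = -14.8000 / 11.5 = -1.2870.
z_effort = (4.69 − 5.88) / 1.61 = -1.1900 / 1.61 = -0.7391.
z_P − z_E = -1.2870 − (-0.7391) = -0.5479.
E = -0.5479 / √2 = -0.5479 / 1.41421 = -0.3874 ≈ -0.39.

-0.39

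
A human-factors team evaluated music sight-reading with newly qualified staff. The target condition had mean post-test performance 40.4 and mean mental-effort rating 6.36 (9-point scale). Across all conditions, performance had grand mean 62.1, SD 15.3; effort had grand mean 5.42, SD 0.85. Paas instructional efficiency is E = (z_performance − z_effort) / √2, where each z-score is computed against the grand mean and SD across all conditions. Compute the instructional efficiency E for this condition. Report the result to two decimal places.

z_performance = (40.4 − 62.1) / 15.3 = -21.7000 / 15.3 = -1.4183.
z_effort = (6.36 − 5.42) / 0.85 = 0.9400 / 0.85 = 1.1059.
z_P − z_E = -1.4183 − 1.1059 = -2.5242.
E = -2.5242 / √2 = -2.5242 / 1.41421 = -1.7849 ≈ -1.78.

-1.78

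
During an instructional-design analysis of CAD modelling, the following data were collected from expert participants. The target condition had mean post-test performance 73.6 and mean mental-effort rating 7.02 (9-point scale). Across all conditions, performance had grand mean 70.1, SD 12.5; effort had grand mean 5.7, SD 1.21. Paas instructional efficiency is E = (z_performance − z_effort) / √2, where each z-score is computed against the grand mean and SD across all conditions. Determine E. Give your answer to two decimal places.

z_performance = (73.6 − 70.1) / 12.5 = 3.5000 / 12.5 = 0.2800.
z_effort = (7.02 − 5.7) / 1.21 = 1.3200 / 1.21 = 1.0909.
z_P − z_E = 0.2800 − 1.0909 = -0.8109.
E = -0.8109 / √2 = -0.8109 / 1.41421 = -0.5734 ≈ -0.57.

-0.57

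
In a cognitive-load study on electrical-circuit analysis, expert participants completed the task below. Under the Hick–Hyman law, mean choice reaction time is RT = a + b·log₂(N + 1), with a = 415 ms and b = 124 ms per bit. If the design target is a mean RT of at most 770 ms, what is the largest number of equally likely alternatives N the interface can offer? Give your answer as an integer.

6

Set 415 + 124·log₂(N + 1) ≤ 770.
log₂(N + 1) ≤ (770 − 415) / 124 = 2.8629.
N + 1 ≤ 2^2.8629 = 7.2748.
N ≤ 6.2748, so the largest integer N is 6.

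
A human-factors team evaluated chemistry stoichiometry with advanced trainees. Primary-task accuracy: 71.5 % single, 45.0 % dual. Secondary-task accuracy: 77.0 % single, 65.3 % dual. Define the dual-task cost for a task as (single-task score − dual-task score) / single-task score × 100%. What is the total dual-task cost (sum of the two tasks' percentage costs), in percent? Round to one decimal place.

52.3

Primary cost = (71.5 − 45.0) / 71.5 × 100% = 37.0629%.
Secondary cost = (77.0 − 65.3) / 77.0 × 100% = 15.1948%.
Total = 37.0629% + 15.1948% = 52.2577% ≈ 52.3%.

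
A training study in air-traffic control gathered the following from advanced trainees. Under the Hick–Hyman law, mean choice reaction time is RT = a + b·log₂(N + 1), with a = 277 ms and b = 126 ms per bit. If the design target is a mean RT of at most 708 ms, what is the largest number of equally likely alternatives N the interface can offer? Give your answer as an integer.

9

Set 277 + 126·log₂(N + 1) ≤ 708.
log₂(N + 1) ≤ (708 − 277) / 126 = 3.4206.
N + 1 ≤ 2^3.4206 = 10.7079.
N ≤ 9.7079, so the largest integer N is 9.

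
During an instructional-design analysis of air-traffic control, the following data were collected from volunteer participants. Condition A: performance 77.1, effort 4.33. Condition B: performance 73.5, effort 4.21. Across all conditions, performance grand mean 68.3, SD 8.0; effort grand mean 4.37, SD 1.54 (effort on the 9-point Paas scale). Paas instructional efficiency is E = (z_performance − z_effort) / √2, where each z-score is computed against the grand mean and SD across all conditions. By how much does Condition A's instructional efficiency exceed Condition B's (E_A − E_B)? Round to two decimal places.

0.26

Condition A: z_P = (77.1 − 68.3)/8.0 = 1.1000; z_E = (4.33 − 4.37)/1.54 = -0.0260; E_A = (1.1000 − (-0.0260))/√2 = 0.7962.
Condition B: z_P = (73.5 − 68.3)/8.0 = 0.6500; z_E = (4.21 − 4.37)/1.54 = -0.1039; E_B = (0.6500 − (-0.1039))/√2 = 0.5331.
E_A − E_B = 0.7962 − 0.5331 = 0.2631 ≈ 0.26.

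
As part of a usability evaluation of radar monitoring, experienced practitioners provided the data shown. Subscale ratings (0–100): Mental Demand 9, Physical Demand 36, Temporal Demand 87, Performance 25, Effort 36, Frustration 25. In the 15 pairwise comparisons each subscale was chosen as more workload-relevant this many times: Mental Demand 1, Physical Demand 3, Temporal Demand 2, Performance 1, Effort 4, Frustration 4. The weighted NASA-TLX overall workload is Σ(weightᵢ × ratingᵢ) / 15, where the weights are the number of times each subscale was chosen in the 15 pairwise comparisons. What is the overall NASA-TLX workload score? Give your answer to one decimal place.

37.3

The tallies are the weights (they sum to 15).
Weighted sum = 1·9 + 3·36 + 2·87 + 1·25 + 4·36 + 4·25
            = 9 + 108 + 174 + 25 + 144 + 100 = 560.
Overall workload = 560 / 15 = 37.3333 ≈ 37.3.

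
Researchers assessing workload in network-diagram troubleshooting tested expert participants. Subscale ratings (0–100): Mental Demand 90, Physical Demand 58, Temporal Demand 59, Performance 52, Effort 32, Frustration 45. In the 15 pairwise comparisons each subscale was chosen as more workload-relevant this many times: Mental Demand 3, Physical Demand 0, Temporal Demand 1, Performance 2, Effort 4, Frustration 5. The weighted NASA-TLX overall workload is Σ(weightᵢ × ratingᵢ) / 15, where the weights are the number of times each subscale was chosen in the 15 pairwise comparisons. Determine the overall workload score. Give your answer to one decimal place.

52.4

The tallies are the weights (they sum to 15).
Weighted sum = 3·90 + 0·58 + 1·59 + 2·52 + 4·32 + 5·45
            = 270 + 0 + 59 + 104 + 128 + 225 = 786.
Overall workload = 786 / 15 = 52.4000 ≈ 52.4.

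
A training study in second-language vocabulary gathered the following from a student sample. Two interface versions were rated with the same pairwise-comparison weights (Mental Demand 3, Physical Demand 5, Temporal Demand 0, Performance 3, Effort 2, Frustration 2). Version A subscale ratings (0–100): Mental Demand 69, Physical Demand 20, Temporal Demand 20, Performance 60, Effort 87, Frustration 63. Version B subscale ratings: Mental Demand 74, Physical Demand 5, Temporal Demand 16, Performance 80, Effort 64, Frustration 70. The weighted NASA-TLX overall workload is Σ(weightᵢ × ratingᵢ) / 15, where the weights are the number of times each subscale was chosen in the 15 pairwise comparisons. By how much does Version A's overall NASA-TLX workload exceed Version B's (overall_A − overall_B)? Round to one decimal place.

Version A weighted sum = 3·69 + 5·20 + 0·20 + 3·60 + 2·87 + 2·63 = 207 + 100 + 0 + 180 + 174 + 126 = 787; overall_A = 787/15 = 52.4667.
Version B weighted sum = 3·74 + 5·5 + 0·16 + 3·80 + 2·64 + 2·70 = 222 + 25 + 0 + 240 + 128 + 140 = 755; overall_B = 755/15 = 50.3333.
Difference = 52.4667 − 50.3333 = 2.1334 ≈ 2.1.

2.1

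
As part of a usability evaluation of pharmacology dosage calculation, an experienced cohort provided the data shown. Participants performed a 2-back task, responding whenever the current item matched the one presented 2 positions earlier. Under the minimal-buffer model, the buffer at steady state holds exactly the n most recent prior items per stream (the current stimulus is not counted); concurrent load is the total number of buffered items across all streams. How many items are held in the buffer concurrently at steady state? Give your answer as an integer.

2

The buffer holds the 2 most recent prior items.
Steady-state concurrent load = 2 items.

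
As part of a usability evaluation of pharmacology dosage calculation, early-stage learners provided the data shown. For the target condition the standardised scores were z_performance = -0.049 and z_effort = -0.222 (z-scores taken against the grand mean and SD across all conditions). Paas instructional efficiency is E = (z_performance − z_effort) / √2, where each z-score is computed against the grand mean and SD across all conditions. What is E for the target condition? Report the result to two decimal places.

0.12

z_P − z_E = -0.049 − (-0.222) = 0.1730.
E = 0.1730 / √2 = 0.1730 / 1.41421 = 0.1223 ≈ 0.12.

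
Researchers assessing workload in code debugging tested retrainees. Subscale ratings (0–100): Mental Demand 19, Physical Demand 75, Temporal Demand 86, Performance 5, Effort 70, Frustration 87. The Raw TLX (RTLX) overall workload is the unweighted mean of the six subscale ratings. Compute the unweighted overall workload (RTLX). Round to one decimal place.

57.0

Sum of ratings = 19 + 75 + 86 + 5 + 70 + 87 = 342.
RTLX = 342 / 6 = 57.0000 ≈ 57.0.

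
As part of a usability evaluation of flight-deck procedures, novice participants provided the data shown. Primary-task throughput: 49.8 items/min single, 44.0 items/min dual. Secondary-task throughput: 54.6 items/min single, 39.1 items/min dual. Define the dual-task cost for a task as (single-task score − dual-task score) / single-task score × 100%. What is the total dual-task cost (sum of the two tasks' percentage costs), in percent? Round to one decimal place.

Primary cost = (49.8 − 44.0) / 49.8 × 100% = 11.6466%.
Secondary cost = (54.6 − 39.1) / 54.6 × 100% = 28.3883%.
Total = 11.6466% + 28.3883% = 40.0349% ≈ 40.0%.

40.0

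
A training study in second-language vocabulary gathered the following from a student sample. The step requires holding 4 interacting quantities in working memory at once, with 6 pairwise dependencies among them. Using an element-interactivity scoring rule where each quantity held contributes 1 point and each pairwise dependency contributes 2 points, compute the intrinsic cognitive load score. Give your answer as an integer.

Element contribution: 4 × 1 = 4.
Interaction contribution: 6 × 2 = 12.
Intrinsic load = 4 + 12 = 16.

16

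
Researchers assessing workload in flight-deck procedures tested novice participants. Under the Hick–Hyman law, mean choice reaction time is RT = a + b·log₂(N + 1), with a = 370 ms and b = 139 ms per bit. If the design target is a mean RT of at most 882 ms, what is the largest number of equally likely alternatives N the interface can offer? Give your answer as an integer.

Set 370 + 139·log₂(N + 1) ≤ 882.
log₂(N + 1) ≤ (882 − 370) / 139 = 3.6835.
N + 1 ≤ 2^3.6835 = 12.8483.
N ≤ 11.8483, so the largest integer N is 11.

11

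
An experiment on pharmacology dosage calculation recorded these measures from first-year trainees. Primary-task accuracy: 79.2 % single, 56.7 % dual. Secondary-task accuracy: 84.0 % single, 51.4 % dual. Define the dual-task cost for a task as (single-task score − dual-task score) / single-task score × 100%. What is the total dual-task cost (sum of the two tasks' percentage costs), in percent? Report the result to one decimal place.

Primary cost = (79.2 − 56.7) / 79.2 × 100% = 28.4091%.
Secondary cost = (84.0 − 51.4) / 84.0 × 100% = 38.8095%.
Total = 28.4091% + 38.8095% = 67.2186% ≈ 67.2%.

67.2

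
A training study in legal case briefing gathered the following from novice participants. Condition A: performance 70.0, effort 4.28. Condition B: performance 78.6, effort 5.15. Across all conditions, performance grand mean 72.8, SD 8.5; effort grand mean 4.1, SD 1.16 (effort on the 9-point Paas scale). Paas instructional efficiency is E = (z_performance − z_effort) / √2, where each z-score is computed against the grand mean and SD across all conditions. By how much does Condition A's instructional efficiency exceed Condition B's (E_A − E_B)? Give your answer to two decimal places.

Condition A: z_P = (70.0 − 72.8)/8.5 = -0.3294; z_E = (4.28 − 4.1)/1.16 = 0.1552; E_A = (-0.3294 − 0.1552)/√2 = -0.3427.
Condition B: z_P = (78.6 − 72.8)/8.5 = 0.6824; z_E = (5.15 − 4.1)/1.16 = 0.9052; E_B = (0.6824 − 0.9052)/√2 = -0.1575.
E_A − E_B = -0.3427 − (-0.1575) = -0.1852 ≈ -0.19.

-0.19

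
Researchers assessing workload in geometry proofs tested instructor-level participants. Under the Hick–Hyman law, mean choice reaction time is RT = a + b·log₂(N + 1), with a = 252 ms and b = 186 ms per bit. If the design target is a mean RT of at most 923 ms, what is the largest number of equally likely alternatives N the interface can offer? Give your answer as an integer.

11

Set 252 + 186·log₂(N + 1) ≤ 923.
log₂(N + 1) ≤ (923 − 252) / 186 = 3.6075.
N + 1 ≤ 2^3.6075 = 12.1889.
N ≤ 11.1889, so the largest integer N is 11.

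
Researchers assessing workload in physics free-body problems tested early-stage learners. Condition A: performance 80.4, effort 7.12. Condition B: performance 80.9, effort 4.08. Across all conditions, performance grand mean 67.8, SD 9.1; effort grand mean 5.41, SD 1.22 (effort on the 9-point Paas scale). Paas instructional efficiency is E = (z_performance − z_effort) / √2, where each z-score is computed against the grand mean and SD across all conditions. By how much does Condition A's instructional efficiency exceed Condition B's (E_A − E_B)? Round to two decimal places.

Condition A: z_P = (80.4 − 67.8)/9.1 = 1.3846; z_E = (7.12 − 5.41)/1.22 = 1.4016; E_A = (1.3846 − 1.4016)/√2 = -0.0120.
Condition B: z_P = (80.9 − 67.8)/9.1 = 1.4396; z_E = (4.08 − 5.41)/1.22 = -1.0902; E_B = (1.4396 − (-1.0902))/√2 = 1.7888.
E_A − E_B = -0.0120 − 1.7888 = -1.8008 ≈ -1.80.

-1.80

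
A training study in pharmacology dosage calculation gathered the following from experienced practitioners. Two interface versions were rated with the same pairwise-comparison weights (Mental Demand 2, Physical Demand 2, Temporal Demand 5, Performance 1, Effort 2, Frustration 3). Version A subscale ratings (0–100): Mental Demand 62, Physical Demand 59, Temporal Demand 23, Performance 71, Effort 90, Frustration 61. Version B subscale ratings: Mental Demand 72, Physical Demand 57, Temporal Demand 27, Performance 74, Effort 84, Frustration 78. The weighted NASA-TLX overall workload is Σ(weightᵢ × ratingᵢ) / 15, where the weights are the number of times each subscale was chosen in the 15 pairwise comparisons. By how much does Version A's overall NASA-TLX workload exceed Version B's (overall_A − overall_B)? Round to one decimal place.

Version A weighted sum = 2·62 + 2·59 + 5·23 + 1·71 + 2·90 + 3·61 = 124 + 118 + 115 + 71 + 180 + 183 = 791; overall_A = 791/15 = 52.7333.
Version B weighted sum = 2·72 + 2·57 + 5·27 + 1·74 + 2·84 + 3·78 = 144 + 114 + 135 + 74 + 168 + 234 = 869; overall_B = 869/15 = 57.9333.
Difference = 52.7333 − 57.9333 = -5.2000 ≈ -5.2.

-5.2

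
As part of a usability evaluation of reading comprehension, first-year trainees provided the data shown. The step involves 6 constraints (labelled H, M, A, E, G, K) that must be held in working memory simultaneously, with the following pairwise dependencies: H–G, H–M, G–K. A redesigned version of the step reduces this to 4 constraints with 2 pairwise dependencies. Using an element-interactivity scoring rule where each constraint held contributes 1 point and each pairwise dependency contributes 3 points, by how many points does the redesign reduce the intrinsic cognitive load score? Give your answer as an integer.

5

Original: 6 × 1 + 3 × 3 = 6 + 9 = 15.
Redesigned: 4 × 1 + 2 × 3 = 4 + 6 = 10.
Reduction = 15 − 10 = 5.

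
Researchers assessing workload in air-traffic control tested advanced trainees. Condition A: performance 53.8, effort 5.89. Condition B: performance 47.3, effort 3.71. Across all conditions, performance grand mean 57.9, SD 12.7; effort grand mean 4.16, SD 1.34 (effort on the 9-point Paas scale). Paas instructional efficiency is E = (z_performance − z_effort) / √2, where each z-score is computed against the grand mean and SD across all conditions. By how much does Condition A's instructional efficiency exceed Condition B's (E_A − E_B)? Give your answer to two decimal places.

-0.79

Condition A: z_P = (53.8 − 57.9)/12.7 = -0.3228; z_E = (5.89 − 4.16)/1.34 = 1.2910; E_A = (-0.3228 − 1.2910)/√2 = -1.1411.
Condition B: z_P = (47.3 − 57.9)/12.7 = -0.8346; z_E = (3.71 − 4.16)/1.34 = -0.3358; E_B = (-0.8346 − (-0.3358))/√2 = -0.3527.
E_A − E_B = -1.1411 − (-0.3527) = -0.7884 ≈ -0.79.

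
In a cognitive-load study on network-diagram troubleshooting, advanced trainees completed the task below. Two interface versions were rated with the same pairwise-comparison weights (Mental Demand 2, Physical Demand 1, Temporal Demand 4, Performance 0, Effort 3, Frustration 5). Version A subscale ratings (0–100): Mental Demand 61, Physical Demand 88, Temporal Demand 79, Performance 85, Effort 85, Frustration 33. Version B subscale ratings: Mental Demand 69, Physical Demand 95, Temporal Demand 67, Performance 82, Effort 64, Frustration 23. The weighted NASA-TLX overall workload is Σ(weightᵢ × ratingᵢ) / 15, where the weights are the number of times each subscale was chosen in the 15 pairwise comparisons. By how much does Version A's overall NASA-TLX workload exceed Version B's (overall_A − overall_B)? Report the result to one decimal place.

Version A weighted sum = 2·61 + 1·88 + 4·79 + 0·85 + 3·85 + 5·33 = 122 + 88 + 316 + 0 + 255 + 165 = 946; overall_A = 946/15 = 63.0667.
Version B weighted sum = 2·69 + 1·95 + 4·67 + 0·82 + 3·64 + 5·23 = 138 + 95 + 268 + 0 + 192 + 115 = 808; overall_B = 808/15 = 53.8667.
Difference = 63.0667 − 53.8667 = 9.2000 ≈ 9.2.

9.2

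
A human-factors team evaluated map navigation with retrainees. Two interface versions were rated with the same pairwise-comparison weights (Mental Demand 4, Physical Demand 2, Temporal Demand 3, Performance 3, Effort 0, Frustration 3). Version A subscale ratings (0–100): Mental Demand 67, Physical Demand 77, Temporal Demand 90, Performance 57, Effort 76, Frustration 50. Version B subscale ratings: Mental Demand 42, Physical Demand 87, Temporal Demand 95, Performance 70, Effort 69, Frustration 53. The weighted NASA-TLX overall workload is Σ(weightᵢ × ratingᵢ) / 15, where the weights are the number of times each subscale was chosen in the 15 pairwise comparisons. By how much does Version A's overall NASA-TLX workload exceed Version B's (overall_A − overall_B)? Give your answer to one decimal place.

1.1

Version A weighted sum = 4·67 + 2·77 + 3·90 + 3·57 + 0·76 + 3·50 = 268 + 154 + 270 + 171 + 0 + 150 = 1013; overall_A = 1013/15 = 67.5333.
Version B weighted sum = 4·42 + 2·87 + 3·95 + 3·70 + 0·69 + 3·53 = 168 + 174 + 285 + 210 + 0 + 159 = 996; overall_B = 996/15 = 66.4000.
Difference = 67.5333 − 66.4000 = 1.1333 ≈ 1.1.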